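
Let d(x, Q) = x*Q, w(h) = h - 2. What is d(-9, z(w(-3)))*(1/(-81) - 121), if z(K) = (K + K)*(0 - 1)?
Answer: 98020/9 ≈ 10891.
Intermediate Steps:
w(h) = -2 + h
z(K) = -2*K (z(K) = (2*K)*(-1) = -2*K)
d(x, Q) = Q*x
d(-9, z(w(-3)))*(1/(-81) - 121) = (-2*(-2 - 3)*(-9))*(1/(-81) - 121) = (-2*(-5)*(-9))*(-1/81 - 121) = (10*(-9))*(-9802/81) = -90*(-9802/81) = 98020/9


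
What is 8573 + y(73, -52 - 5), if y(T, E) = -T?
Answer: 8500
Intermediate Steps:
8573 + y(73, -52 - 5) = 8573 - 1*73 = 8573 - 73 = 8500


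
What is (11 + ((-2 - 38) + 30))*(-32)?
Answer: -32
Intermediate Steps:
(11 + ((-2 - 38) + 30))*(-32) = (11 + (-40 + 30))*(-32) = (11 - 10)*(-32) = 1*(-32) = -32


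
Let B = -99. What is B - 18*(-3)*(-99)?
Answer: -5445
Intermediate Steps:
B - 18*(-3)*(-99) = -99 - 18*(-3)*(-99) = -99 + 54*(-99) = -99 - 5346 = -5445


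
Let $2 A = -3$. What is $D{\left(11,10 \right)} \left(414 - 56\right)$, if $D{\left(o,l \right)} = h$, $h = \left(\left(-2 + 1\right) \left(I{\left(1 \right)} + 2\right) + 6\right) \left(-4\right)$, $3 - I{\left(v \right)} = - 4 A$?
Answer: $-10024$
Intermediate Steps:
$A = - \frac{3}{2}$ ($A = \frac{1}{2} \left(-3\right) = - \frac{3}{2} \approx -1.5$)
$I{\left(v \right)} = -3$ ($I{\left(v \right)} = 3 - \left(-4\right) \left(- \frac{3}{2}\right) = 3 - 6 = -3$)
$h = -28$ ($h = \left(\left(-2 + 1\right) \left(-3 + 2\right) + 6\right) \left(-4\right) = \left(\left(-1\right) \left(-1\right) + 6\right) \left(-4\right) = \left(1 + 6\right) \left(-4\right) = 7 \left(-4\right) = -28$)
$D{\left(o,l \right)} = -28$
$D{\left(11,10 \right)} \left(414 - 56\right) = - 28 \left(414 - 56\right) = \left(-28\right) 358 = -10024$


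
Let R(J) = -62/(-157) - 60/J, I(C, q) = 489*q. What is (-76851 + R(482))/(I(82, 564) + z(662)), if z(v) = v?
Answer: -2907801055/10460341346 ≈ -0.27798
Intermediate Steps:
R(J) = 62/157 - 60/J (R(J) = -62*(-1/157) - 60/J = 62/157 - 60/J)
(-76851 + R(482))/(I(82, 564) + z(662)) = (-76851 + (62/157 - 60/482))/(489*564 + 662) = (-76851 + (62/157 - 60*1/482))/(275796 + 662) = (-76851 + (62/157 - 30/241))/276458 = (-76851 + 10232/37837)*(1/276458) = -2907801055/37837*1/276458 = -2907801055/10460341346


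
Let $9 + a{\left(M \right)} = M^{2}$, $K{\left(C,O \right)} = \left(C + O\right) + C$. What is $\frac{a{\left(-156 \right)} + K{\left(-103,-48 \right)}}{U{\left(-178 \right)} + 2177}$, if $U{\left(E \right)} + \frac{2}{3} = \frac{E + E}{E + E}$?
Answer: $\frac{72219}{6532} \approx 11.056$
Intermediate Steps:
$U{\left(E \right)} = \frac{1}{3}$ ($U{\left(E \right)} = - \frac{2}{3} + \frac{E + E}{E + E} = - \frac{2}{3} + \frac{2 E}{2 E} = - \frac{2}{3} + 2 E \frac{1}{2 E} = - \frac{2}{3} + 1 = \frac{1}{3}$)
$K{\left(C,O \right)} = O + 2 C$
$a{\left(M \right)} = -9 + M^{2}$
$\frac{a{\left(-156 \right)} + K{\left(-103,-48 \right)}}{U{\left(-178 \right)} + 2177} = \frac{\left(-9 + \left(-156\right)^{2}\right) + \left(-48 + 2 \left(-103\right)\right)}{\frac{1}{3} + 2177} = \frac{\left(-9 + 24336\right) - 254}{\frac{6532}{3}} = \left(24327 - 254\right) \frac{3}{6532} = 24073 \cdot \frac{3}{6532} = \frac{72219}{6532}$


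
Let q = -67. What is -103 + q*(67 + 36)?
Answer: -7004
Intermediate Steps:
-103 + q*(67 + 36) = -103 - 67*(67 + 36) = -103 - 67*103 = -103 - 6901 = -7004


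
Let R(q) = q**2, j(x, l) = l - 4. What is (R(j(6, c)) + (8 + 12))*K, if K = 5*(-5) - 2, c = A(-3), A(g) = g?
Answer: -1863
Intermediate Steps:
c = -3
j(x, l) = -4 + l
K = -27 (K = -25 - 2 = -27)
(R(j(6, c)) + (8 + 12))*K = ((-4 - 3)**2 + (8 + 12))*(-27) = ((-7)**2 + 20)*(-27) = (49 + 20)*(-27) = 69*(-27) = -1863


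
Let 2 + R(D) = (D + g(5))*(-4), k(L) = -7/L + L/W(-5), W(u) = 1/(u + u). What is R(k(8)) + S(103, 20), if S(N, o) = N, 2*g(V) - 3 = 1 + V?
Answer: 813/2 ≈ 406.50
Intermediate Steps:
g(V) = 2 + V/2 (g(V) = 3/2 + (1 + V)/2 = 3/2 + (1/2 + V/2) = 2 + V/2)
W(u) = 1/(2*u)
k(L) = -10*L - 7/L (k(L) = -7/L + L/(((1/2)/(-5))) = -7/L + L/(((1/2)*(-1/5))) = -7/L + L/(-1/10) = -7/L + L*(-10) = -7/L - 10*L = -10*L - 7/L)
R(D) = -20 - 4*D (R(D) = -2 + (D + (2 + (1/2)*5))*(-4) = -2 + (D + (2 + 5/2))*(-4) = -2 + (D + 9/2)*(-4) = -2 + (9/2 + D)*(-4) = -2 + (-18 - 4*D) = -20 - 4*D)
R(k(8)) + S(103, 20) = (-20 - 4*(-10*8 - 7/8)) + 103 = (-20 - 4*(-80 - 7*1/8)) + 103 = (-20 - 4*(-80 - 7/8)) + 103 = (-20 - 4*(-647/8)) + 103 = (-20 + 647/2) + 103 = 607/2 + 103 = 813/2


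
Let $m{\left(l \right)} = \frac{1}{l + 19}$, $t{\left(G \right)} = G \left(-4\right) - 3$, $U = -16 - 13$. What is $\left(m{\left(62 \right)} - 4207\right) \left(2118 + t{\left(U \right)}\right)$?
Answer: $- \frac{760248946}{81} \approx -9.3858 \cdot 10^{6}$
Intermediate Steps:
$U = -29$ ($U = -16 - 13 = -29$)
$t{\left(G \right)} = -3 - 4 G$ ($t{\left(G \right)} = - 4 G - 3 = -3 - 4 G$)
$m{\left(l \right)} = \frac{1}{19 + l}$
$\left(m{\left(62 \right)} - 4207\right) \left(2118 + t{\left(U \right)}\right) = \left(\frac{1}{19 + 62} - 4207\right) \left(2118 - -113\right) = \left(\frac{1}{81} - 4207\right) \left(2118 + \left(-3 + 116\right)\right) = \left(\frac{1}{81} - 4207\right) \left(2118 + 113\right) = \left(- \frac{340766}{81}\right) 2231 = - \frac{760248946}{81}$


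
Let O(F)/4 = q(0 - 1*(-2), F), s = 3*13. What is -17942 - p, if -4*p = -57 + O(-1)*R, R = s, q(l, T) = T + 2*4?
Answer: -70733/4 ≈ -17683.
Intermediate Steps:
s = 39
q(l, T) = 8 + T (q(l, T) = T + 8 = 8 + T)
O(F) = 32 + 4*F (O(F) = 4*(8 + F) = 32 + 4*F)
R = 39
p = -1035/4 (p = -(-57 + (32 + 4*(-1))*39)/4 = -(-57 + (32 - 4)*39)/4 = -(-57 + 28*39)/4 = -(-57 + 1092)/4 = -¼*1035 = -1035/4 ≈ -258.75)
-17942 - p = -17942 - 1*(-1035/4) = -17942 + 1035/4 = -70733/4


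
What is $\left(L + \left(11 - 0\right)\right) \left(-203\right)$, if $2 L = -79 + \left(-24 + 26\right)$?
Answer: $\frac{11165}{2} \approx 5582.5$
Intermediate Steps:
$L = - \frac{77}{2}$ ($L = \frac{-79 + \left(-24 + 26\right)}{2} = \frac{-79 + 2}{2} = \frac{1}{2} \left(-77\right) = - \frac{77}{2} \approx -38.5$)
$\left(L + \left(11 - 0\right)\right) \left(-203\right) = \left(- \frac{77}{2} + \left(11 - 0\right)\right) \left(-203\right) = \left(- \frac{77}{2} + \left(11 + 0\right)\right) \left(-203\right) = \left(- \frac{77}{2} + 11\right) \left(-203\right) = \left(- \frac{55}{2}\right) \left(-203\right) = \frac{11165}{2}$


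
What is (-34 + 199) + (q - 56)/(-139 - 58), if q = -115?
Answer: 32676/197 ≈ 165.87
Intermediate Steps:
(-34 + 199) + (q - 56)/(-139 - 58) = (-34 + 199) + (-115 - 56)/(-139 - 58) = 165 - 171/(-197) = 165 - 171*(-1/197) = 165 + 171/197 = 32676/197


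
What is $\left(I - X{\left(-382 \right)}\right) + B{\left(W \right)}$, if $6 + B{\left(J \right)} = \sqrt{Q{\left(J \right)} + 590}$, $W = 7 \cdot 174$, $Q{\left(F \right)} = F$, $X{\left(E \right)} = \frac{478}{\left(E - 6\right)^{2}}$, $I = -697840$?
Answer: $- \frac{52528264351}{75272} + 4 \sqrt{113} \approx -6.978 \cdot 10^{5}$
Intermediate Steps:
$X{\left(E \right)} = \frac{478}{\left(-6 + E\right)^{2}}$
$W = 1218$
$B{\left(J \right)} = -6 + \sqrt{590 + J}$ ($B{\left(J \right)} = -6 + \sqrt{J + 590} = -6 + \sqrt{590 + J}$)
$\left(I - X{\left(-382 \right)}\right) + B{\left(W \right)} = \left(-697840 - \frac{478}{\left(-6 - 382\right)^{2}}\right) - \left(6 - \sqrt{590 + 1218}\right) = \left(-697840 - \frac{478}{150544}\right) - \left(6 - \sqrt{1808}\right) = \left(-697840 - 478 \cdot \frac{1}{150544}\right) - \left(6 - 4 \sqrt{113}\right) = \left(-697840 - \frac{239}{75272}\right) - \left(6 - 4 \sqrt{113}\right) = - \frac{52527812719}{75272} - \left(6 - 4 \sqrt{113}\right) = - \frac{52528264351}{75272} + 4 \sqrt{113}$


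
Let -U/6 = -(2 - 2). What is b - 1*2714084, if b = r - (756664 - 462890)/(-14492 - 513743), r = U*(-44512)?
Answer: -1433673867966/528235 ≈ -2.7141e+6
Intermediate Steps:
U = 0 (U = -(-6)*(2 - 2) = -(-6)*0 = -6*0 = 0)
r = 0 (r = 0*(-44512) = 0)
b = 293774/528235 (b = 0 - (756664 - 462890)/(-14492 - 513743) = 0 - 293774/(-528235) = 0 - 293774*(-1)/528235 = 0 - 1*(-293774/528235) = 0 + 293774/528235 = 293774/528235 ≈ 0.55614)
b - 1*2714084 = 293774/528235 - 1*2714084 = 293774/528235 - 2714084 = -1433673867966/528235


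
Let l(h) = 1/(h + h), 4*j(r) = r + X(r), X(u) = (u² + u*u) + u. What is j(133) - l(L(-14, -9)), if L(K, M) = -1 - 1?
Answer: 35645/4 ≈ 8911.3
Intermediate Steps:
X(u) = u + 2*u² (X(u) = (u² + u²) + u = 2*u² + u = u + 2*u²)
L(K, M) = -2
j(r) = r/4 + r*(1 + 2*r)/4 (j(r) = (r + r*(1 + 2*r))/4 = r/4 + r*(1 + 2*r)/4)
l(h) = 1/(2*h)
j(133) - l(L(-14, -9)) = (½)*133*(1 + 133) - 1/(2*(-2)) = (½)*133*134 - (-1)/(2*2) = 8911 - 1*(-¼) = 8911 + ¼ = 35645/4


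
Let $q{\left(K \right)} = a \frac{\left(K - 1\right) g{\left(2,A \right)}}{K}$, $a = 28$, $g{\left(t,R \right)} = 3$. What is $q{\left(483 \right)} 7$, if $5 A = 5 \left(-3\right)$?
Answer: $\frac{13496}{23} \approx 586.78$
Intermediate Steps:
$A = -3$ ($A = \frac{5 \left(-3\right)}{5} = \frac{1}{5} \left(-15\right) = -3$)
$q{\left(K \right)} = \frac{28 \left(-3 + 3 K\right)}{K}$ ($q{\left(K \right)} = 28 \frac{\left(K - 1\right) 3}{K} = 28 \frac{\left(-1 + K\right) 3}{K} = 28 \frac{-3 + 3 K}{K} = \frac{28 \left(-3 + 3 K\right)}{K}$)
$q{\left(483 \right)} 7 = \left(84 - \frac{84}{483}\right) 7 = \left(84 - \frac{4}{23}\right) 7 = \frac{1928}{23} \cdot 7 = \frac{13496}{23}$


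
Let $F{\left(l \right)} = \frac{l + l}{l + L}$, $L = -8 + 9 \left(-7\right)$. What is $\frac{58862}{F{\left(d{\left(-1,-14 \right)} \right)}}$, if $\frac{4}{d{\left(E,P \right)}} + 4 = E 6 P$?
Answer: $-41762589$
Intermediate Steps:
$L = -71$ ($L = -8 - 63 = -71$)
$d{\left(E,P \right)} = \frac{4}{-4 + 6 E P}$ ($d{\left(E,P \right)} = \frac{4}{-4 + E 6 P} = \frac{4}{-4 + 6 E P}$)
$F{\left(l \right)} = \frac{2 l}{-71 + l}$ ($F{\left(l \right)} = \frac{l + l}{l - 71} = \frac{2 l}{-71 + l}$)
$\frac{58862}{F{\left(d{\left(-1,-14 \right)} \right)}} = \frac{58862}{2 \frac{2}{-2 + 3 \left(-1\right) \left(-14\right)} \frac{1}{-71 + \frac{2}{-2 + 3 \left(-1\right) \left(-14\right)}}} = \frac{58862}{2 \frac{2}{-2 + 42} \frac{1}{-71 + \frac{2}{-2 + 42}}} = \frac{58862}{2 \cdot \frac{2}{40} \frac{1}{-71 + \frac{2}{40}}} = \frac{58862}{2 \cdot 2 \cdot \frac{1}{40} \frac{1}{-71 + 2 \cdot \frac{1}{40}}} = \frac{58862}{2 \cdot \frac{1}{20} \frac{1}{-71 + \frac{1}{20}}} = \frac{58862}{2 \cdot \frac{1}{20} \frac{1}{- \frac{1419}{20}}} = \frac{58862}{2 \cdot \frac{1}{20} \left(- \frac{20}{1419}\right)} = \frac{58862}{- \frac{2}{1419}} = 58862 \left(- \frac{1419}{2}\right) = -41762589$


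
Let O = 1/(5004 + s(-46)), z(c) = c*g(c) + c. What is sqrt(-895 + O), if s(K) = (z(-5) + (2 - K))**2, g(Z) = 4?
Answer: 3*I*sqrt(3044400458)/5533 ≈ 29.917*I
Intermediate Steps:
z(c) = 5*c (z(c) = c*4 + c = 4*c + c = 5*c)
s(K) = (-23 - K)**2 (s(K) = (5*(-5) + (2 - K))**2 = (-25 + (2 - K))**2 = (-23 - K)**2)
O = 1/5533 (O = 1/(5004 + (23 - 46)**2) = 1/(5004 + (-23)**2) = 1/(5004 + 529) = 1/5533 ≈ 0.00018073)
sqrt(-895 + O) = sqrt(-895 + 1/5533) = sqrt(-4952034/5533) = 3*I*sqrt(3044400458)/5533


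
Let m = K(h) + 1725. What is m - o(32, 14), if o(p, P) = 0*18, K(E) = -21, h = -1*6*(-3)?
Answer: 1704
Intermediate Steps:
h = 18 (h = -6*(-3) = 18)
o(p, P) = 0
m = 1704 (m = -21 + 1725 = 1704)
m - o(32, 14) = 1704 - 1*0 = 1704 + 0 = 1704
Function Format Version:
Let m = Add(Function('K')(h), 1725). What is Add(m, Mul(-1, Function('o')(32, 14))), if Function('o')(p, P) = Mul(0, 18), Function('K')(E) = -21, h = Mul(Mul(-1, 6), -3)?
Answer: 1704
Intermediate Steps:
h = 18 (h = Mul(-6, -3) = 18)
Function('o')(p, P) = 0
m = 1704 (m = Add(-21, 1725) = 1704)
Add(m, Mul(-1, Function('o')(32, 14))) = Add(1704, Mul(-1, 0)) = Add(1704, 0) = 1704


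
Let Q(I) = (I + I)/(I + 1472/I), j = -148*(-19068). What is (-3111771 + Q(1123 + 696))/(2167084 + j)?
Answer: -10300680435121/16515242351484 ≈ -0.62371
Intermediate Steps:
j = 2822064
Q(I) = 2*I/(I + 1472/I) (Q(I) = (2*I)/(I + 1472/I) = 2*I/(I + 1472/I))
(-3111771 + Q(1123 + 696))/(2167084 + j) = (-3111771 + 2*(1123 + 696)**2/(1472 + (1123 + 696)**2))/(2167084 + 2822064) = (-3111771 + 2*1819**2/(1472 + 1819**2))/4989148 = (-3111771 + 2*3308761/(1472 + 3308761))*(1/4989148) = (-3111771 + 2*3308761/3310233)*(1/4989148) = (-3111771 + 2*3308761*(1/3310233))*(1/4989148) = (-3111771 + 6617522/3310233)*(1/4989148) = -10300680435121/3310233*1/4989148 = -10300680435121/16515242351484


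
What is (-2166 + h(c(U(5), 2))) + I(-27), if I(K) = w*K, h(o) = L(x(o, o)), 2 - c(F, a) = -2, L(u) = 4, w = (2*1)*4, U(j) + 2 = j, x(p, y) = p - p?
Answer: -2378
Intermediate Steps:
x(p, y) = 0
U(j) = -2 + j
w = 8 (w = 2*4 = 8)
c(F, a) = 4 (c(F, a) = 2 - 1*(-2) = 2 + 2 = 4)
h(o) = 4
I(K) = 8*K
(-2166 + h(c(U(5), 2))) + I(-27) = (-2166 + 4) + 8*(-27) = -2162 - 216 = -2378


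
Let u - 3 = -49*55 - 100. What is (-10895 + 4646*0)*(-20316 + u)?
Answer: 251761660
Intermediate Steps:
u = -2792 (u = 3 + (-49*55 - 100) = 3 + (-2695 - 100) = 3 - 2795 = -2792)
(-10895 + 4646*0)*(-20316 + u) = (-10895 + 4646*0)*(-20316 - 2792) = (-10895 + 0)*(-23108) = -10895*(-23108) = 251761660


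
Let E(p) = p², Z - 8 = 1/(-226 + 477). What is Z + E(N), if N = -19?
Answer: 92620/251 ≈ 369.00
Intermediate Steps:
Z = 2009/251 (Z = 8 + 1/(-226 + 477) = 8 + 1/251 = 2009/251 ≈ 8.0040)
Z + E(N) = 2009/251 + (-19)² = 2009/251 + 361 = 92620/251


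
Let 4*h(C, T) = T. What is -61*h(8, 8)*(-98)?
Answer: 11956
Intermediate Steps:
h(C, T) = T/4
-61*h(8, 8)*(-98) = -61*8/4*(-98) = -61*2*(-98) = -122*(-98) = 11956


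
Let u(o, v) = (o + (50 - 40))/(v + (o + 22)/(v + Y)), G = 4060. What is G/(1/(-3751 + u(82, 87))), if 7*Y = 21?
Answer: -60396872620/3967 ≈ -1.5225e+7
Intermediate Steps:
Y = 3 (Y = (1/7)*21 = 3)
u(o, v) = (10 + o)/(v + (22 + o)/(3 + v)) (u(o, v) = (o + (50 - 40))/(v + (o + 22)/(v + 3)) = (o + 10)/(v + (22 + o)/(3 + v)) = (10 + o)/(v + (22 + o)/(3 + v)))
G/(1/(-3751 + u(82, 87))) = 4060/(1/(-3751 + (30 + 3*82 + 10*87 + 82*87)/(22 + 82 + 87**2 + 3*87))) = 4060/(1/(-3751 + (30 + 246 + 870 + 7134)/(22 + 82 + 7569 + 261))) = 4060/(1/(-3751 + 8280/7934)) = 4060/(1/(-3751 + (1/7934)*8280)) = 4060/(1/(-3751 + 4140/3967)) = 4060/(1/(-14876077/3967)) = 4060/(-3967/14876077) = 4060*(-14876077/3967) = -60396872620/3967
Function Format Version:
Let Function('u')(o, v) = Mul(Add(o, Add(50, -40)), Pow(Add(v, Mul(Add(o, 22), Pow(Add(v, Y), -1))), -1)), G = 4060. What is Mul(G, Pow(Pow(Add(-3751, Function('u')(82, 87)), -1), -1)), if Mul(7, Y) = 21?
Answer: Rational(-60396872620, 3967) ≈ -1.5225e+7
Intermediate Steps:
Y = 3 (Y = Mul(Rational(1, 7), 21) = 3)
Function('u')(o, v) = Mul(Pow(Add(v, Mul(Pow(Add(3, v), -1), Add(22, o))), -1), Add(10, o)) (Function('u')(o, v) = Mul(Add(o, Add(50, -40)), Pow(Add(v, Mul(Add(o, 22), Pow(Add(v, 3), -1))), -1)) = Mul(Add(o, 10), Pow(Add(v, Mul(Add(22, o), Pow(Add(3, v), -1))), -1)) = Mul(Add(10, o), Pow(Add(v, Mul(Pow(Add(3, v), -1), Add(22, o))), -1)) = Mul(Pow(Add(v, Mul(Pow(Add(3, v), -1), Add(22, o))), -1), Add(10, o)))
Mul(G, Pow(Pow(Add(-3751, Function('u')(82, 87)), -1), -1)) = Mul(4060, Pow(Pow(Add(-3751, Mul(Pow(Add(22, 82, Pow(87, 2), Mul(3, 87)), -1), Add(30, Mul(3, 82), Mul(10, 87), Mul(82, 87)))), -1), -1)) = Mul(4060, Pow(Pow(Add(-3751, Mul(Pow(Add(22, 82, 7569, 261), -1), Add(30, 246, 870, 7134))), -1), -1)) = Mul(4060, Pow(Pow(Add(-3751, Mul(Pow(7934, -1), 8280)), -1), -1)) = Mul(4060, Pow(Pow(Add(-3751, Mul(Rational(1, 7934), 8280)), -1), -1)) = Mul(4060, Pow(Pow(Add(-3751, Rational(4140, 3967)), -1), -1)) = Mul(4060, Pow(Pow(Rational(-14876077, 3967), -1), -1)) = Mul(4060, Pow(Rational(-3967, 14876077), -1)) = Mul(4060, Rational(-14876077, 3967)) = Rational(-60396872620, 3967)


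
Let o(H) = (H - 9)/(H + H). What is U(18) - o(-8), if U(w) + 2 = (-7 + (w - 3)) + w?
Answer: 367/16 ≈ 22.938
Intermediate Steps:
U(w) = -12 + 2*w (U(w) = -2 + ((-7 + (w - 3)) + w) = -2 + ((-7 + (-3 + w)) + w) = -2 + ((-10 + w) + w) = -2 + (-10 + 2*w) = -12 + 2*w)
o(H) = (-9 + H)/(2*H) (o(H) = (-9 + H)/((2*H)) = (-9 + H)*(1/(2*H)) = (-9 + H)/(2*H))
U(18) - o(-8) = (-12 + 2*18) - (-9 - 8)/(2*(-8)) = (-12 + 36) - (-1)*(-17)/(2*8) = 24 - 1*17/16 = 24 - 17/16 = 367/16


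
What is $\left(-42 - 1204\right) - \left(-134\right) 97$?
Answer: $11752$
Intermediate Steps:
$\left(-42 - 1204\right) - \left(-134\right) 97 = \left(-42 - 1204\right) - -12998 = -1246 + 12998 = 11752$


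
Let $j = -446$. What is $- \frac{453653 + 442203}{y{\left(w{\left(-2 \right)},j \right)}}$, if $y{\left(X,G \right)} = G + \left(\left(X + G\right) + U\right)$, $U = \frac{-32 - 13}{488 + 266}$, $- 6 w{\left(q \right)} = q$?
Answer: $\frac{2026426272}{2017085} \approx 1004.6$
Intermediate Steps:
$w{\left(q \right)} = - \frac{q}{6}$
$U = - \frac{45}{754} \approx -0.059682$
$y{\left(X,G \right)} = - \frac{45}{754} + X + 2 G$ ($y{\left(X,G \right)} = G - \left(\frac{45}{754} - G - X\right) = G + \left(- \frac{45}{754} + G + X\right) = - \frac{45}{754} + X + 2 G$)
$- \frac{453653 + 442203}{y{\left(w{\left(-2 \right)},j \right)}} = - \frac{453653 + 442203}{- \frac{45}{754} - - \frac{1}{3} + 2 \left(-446\right)} = - \frac{895856}{- \frac{45}{754} + \frac{1}{3} - 892} = - \frac{895856}{- \frac{2017085}{2262}} = - \frac{895856 \left(-2262\right)}{2017085} = \left(-1\right) \left(- \frac{2026426272}{2017085}\right) = \frac{2026426272}{2017085}$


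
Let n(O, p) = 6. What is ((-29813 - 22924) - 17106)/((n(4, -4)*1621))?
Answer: -23281/3242 ≈ -7.1811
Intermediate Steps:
((-29813 - 22924) - 17106)/((n(4, -4)*1621)) = ((-29813 - 22924) - 17106)/((6*1621)) = (-52737 - 17106)/9726 = -69843*1/9726 = -23281/3242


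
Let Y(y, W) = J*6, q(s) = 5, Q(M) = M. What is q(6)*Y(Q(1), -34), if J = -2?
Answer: -60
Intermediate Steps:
Y(y, W) = -12 (Y(y, W) = -2*6 = -12)
q(6)*Y(Q(1), -34) = 5*(-12) = -60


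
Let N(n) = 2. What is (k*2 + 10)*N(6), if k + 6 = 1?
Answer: 0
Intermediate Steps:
k = -5 (k = -6 + 1 = -5)
(k*2 + 10)*N(6) = (-5*2 + 10)*2 = (-10 + 10)*2 = 0*2 = 0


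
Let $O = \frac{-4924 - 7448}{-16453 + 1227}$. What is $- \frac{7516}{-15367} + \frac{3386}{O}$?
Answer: $\frac{198085574891}{47530131} \approx 4167.6$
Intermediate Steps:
$O = \frac{6186}{7613}$ ($O = - \frac{12372}{-15226} = \left(-12372\right) \left(- \frac{1}{15226}\right) = \frac{6186}{7613} \approx 0.81256$)
$- \frac{7516}{-15367} + \frac{3386}{O} = - \frac{7516}{-15367} + \frac{3386}{\frac{6186}{7613}} = \left(-7516\right) \left(- \frac{1}{15367}\right) + 3386 \cdot \frac{7613}{6186} = \frac{7516}{15367} + \frac{12888809}{3093} = \frac{198085574891}{47530131}$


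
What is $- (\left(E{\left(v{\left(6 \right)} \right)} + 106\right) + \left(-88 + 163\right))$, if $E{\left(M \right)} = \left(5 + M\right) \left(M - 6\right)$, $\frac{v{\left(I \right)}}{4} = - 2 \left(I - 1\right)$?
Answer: $-1791$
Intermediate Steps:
$v{\left(I \right)} = 8 - 8 I$ ($v{\left(I \right)} = 4 \left(- 2 \left(I - 1\right)\right) = 4 \left(- 2 \left(-1 + I\right)\right) = 4 \left(2 - 2 I\right) = 8 - 8 I$)
$E{\left(M \right)} = \left(-6 + M\right) \left(5 + M\right)$ ($E{\left(M \right)} = \left(5 + M\right) \left(-6 + M\right) = \left(-6 + M\right) \left(5 + M\right)$)
$- (\left(E{\left(v{\left(6 \right)} \right)} + 106\right) + \left(-88 + 163\right)) = - (\left(\left(-30 + \left(8 - 48\right)^{2} - \left(8 - 48\right)\right) + 106\right) + \left(-88 + 163\right)) = - (\left(\left(-30 + \left(8 - 48\right)^{2} - \left(8 - 48\right)\right) + 106\right) + 75) = - (\left(\left(-30 + \left(-40\right)^{2} - -40\right) + 106\right) + 75) = - (\left(\left(-30 + 1600 + 40\right) + 106\right) + 75) = - (\left(1610 + 106\right) + 75) = - (1716 + 75) = \left(-1\right) 1791 = -1791$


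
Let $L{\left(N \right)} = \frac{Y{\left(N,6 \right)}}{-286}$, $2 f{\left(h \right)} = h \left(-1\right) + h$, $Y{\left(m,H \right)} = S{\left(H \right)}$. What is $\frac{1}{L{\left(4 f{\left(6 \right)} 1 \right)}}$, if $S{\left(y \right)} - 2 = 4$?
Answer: $- \frac{143}{3} \approx -47.667$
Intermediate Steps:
$S{\left(y \right)} = 6$ ($S{\left(y \right)} = 2 + 4 = 6$)
$Y{\left(m,H \right)} = 6$
$f{\left(h \right)} = 0$ ($f{\left(h \right)} = \frac{h \left(-1\right) + h}{2} = \frac{- h + h}{2} = \frac{1}{2} \cdot 0 = 0$)
$L{\left(N \right)} = - \frac{3}{143}$ ($L{\left(N \right)} = \frac{6}{-286} = 6 \left(- \frac{1}{286}\right) = - \frac{3}{143}$)
$\frac{1}{L{\left(4 f{\left(6 \right)} 1 \right)}} = \frac{1}{- \frac{3}{143}} = - \frac{143}{3}$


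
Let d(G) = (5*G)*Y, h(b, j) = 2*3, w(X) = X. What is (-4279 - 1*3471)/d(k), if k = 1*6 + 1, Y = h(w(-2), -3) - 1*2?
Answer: -775/14 ≈ -55.357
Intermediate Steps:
h(b, j) = 6
Y = 4 (Y = 6 - 1*2 = 6 - 2 = 4)
k = 7 (k = 6 + 1 = 7)
d(G) = 20*G (d(G) = (5*G)*4 = 20*G)
(-4279 - 1*3471)/d(k) = (-4279 - 1*3471)/((20*7)) = (-4279 - 3471)/140 = -7750*1/140 = -775/14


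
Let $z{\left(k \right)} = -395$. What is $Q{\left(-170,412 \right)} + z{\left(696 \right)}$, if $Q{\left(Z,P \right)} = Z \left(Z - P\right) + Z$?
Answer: $98375$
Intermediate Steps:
$Q{\left(Z,P \right)} = Z + Z \left(Z - P\right)$
$Q{\left(-170,412 \right)} + z{\left(696 \right)} = - 170 \left(1 - 170 - 412\right) - 395 = \left(-170\right) \left(-581\right) - 395 = 98770 - 395 = 98375$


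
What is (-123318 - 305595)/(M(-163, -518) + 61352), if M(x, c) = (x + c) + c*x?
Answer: -428913/145105 ≈ -2.9559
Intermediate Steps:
M(x, c) = c + x + c*x (M(x, c) = (c + x) + c*x = c + x + c*x)
(-123318 - 305595)/(M(-163, -518) + 61352) = (-123318 - 305595)/((-518 - 163 - 518*(-163)) + 61352) = -428913/((-518 - 163 + 84434) + 61352) = -428913/(83753 + 61352) = -428913/145105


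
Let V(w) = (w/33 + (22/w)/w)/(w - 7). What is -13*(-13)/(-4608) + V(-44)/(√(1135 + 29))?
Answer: -169/4608 + 349*√291/7836048 ≈ -0.035916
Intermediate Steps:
V(w) = (22/w² + w/33)/(-7 + w) (V(w) = (w*(1/33) + 22/w²)/(-7 + w) = (w/33 + 22/w²)/(-7 + w) = (22/w² + w/33)/(-7 + w))
-13*(-13)/(-4608) + V(-44)/(√(1135 + 29)) = -13*(-13)/(-4608) + ((1/33)*(726 + (-44)³)/((-44)²*(-7 - 44)))/(√(1135 + 29)) = 169*(-1/4608) + ((1/33)*(1/1936)*(726 - 85184)/(-51))/(√1164) = -169/4608 + ((1/33)*(1/1936)*(-1/51)*(-84458))/((2*√291)) = -169/4608 + 349*(√291/582)/13464 = -169/4608 + 349*√291/7836048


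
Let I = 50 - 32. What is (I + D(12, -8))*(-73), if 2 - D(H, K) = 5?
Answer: -1095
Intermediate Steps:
D(H, K) = -3 (D(H, K) = 2 - 1*5 = 2 - 5 = -3)
I = 18
(I + D(12, -8))*(-73) = (18 - 3)*(-73) = 15*(-73) = -1095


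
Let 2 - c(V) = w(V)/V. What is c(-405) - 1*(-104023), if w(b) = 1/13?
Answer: 547691626/5265 ≈ 1.0403e+5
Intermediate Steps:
w(b) = 1/13
c(V) = 2 - 1/(13*V)
c(-405) - 1*(-104023) = (2 - 1/13/(-405)) - 1*(-104023) = (2 - 1/13*(-1/405)) + 104023 = (2 + 1/5265) + 104023 = 10531/5265 + 104023 = 547691626/5265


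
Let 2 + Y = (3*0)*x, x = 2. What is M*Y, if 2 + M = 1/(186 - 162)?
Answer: 47/12 ≈ 3.9167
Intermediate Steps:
Y = -2 (Y = -2 + (3*0)*2 = -2 + 0*2 = -2 + 0 = -2)
M = -47/24 (M = -2 + 1/(186 - 162) = -2 + 1/24 = -47/24 ≈ -1.9583)
M*Y = -47/24*(-2) = 47/12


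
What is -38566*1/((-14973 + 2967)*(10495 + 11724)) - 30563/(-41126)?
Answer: 4077306052549/5485412899782 ≈ 0.74330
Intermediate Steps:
-38566*1/((-14973 + 2967)*(10495 + 11724)) - 30563/(-41126) = -38566/((-12006*22219)) - 30563*(-1/41126) = -38566/(-266761314) + 30563/41126 = -38566*(-1/266761314) + 30563/41126 = 19283/133380657 + 30563/41126 = 4077306052549/5485412899782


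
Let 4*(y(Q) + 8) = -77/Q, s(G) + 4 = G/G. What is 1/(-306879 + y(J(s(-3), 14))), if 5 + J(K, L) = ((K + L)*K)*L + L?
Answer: -1812/556079167 ≈ -3.2585e-6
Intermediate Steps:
s(G) = -3 (s(G) = -4 + G/G = -4 + 1 = -3)
J(K, L) = -5 + L + K*L*(K + L) (J(K, L) = -5 + (((K + L)*K)*L + L) = -5 + ((K*(K + L))*L + L) = -5 + (K*L*(K + L) + L) = -5 + (L + K*L*(K + L)) = -5 + L + K*L*(K + L))
y(Q) = -8 - 77/(4*Q) (y(Q) = -8 + (-77/Q)/4 = -8 - 77/(4*Q))
1/(-306879 + y(J(s(-3), 14))) = 1/(-306879 + (-8 - 77/(4*(-5 + 14 - 3*14**2 + 14*(-3)**2)))) = 1/(-306879 + (-8 - 77/(4*(-5 + 14 - 3*196 + 14*9)))) = 1/(-306879 + (-8 - 77/(4*(-5 + 14 - 588 + 126)))) = 1/(-306879 + (-8 - 77/4/(-453))) = 1/(-306879 + (-8 - 77/4*(-1/453))) = 1/(-306879 + (-8 + 77/1812)) = 1/(-306879 - 14419/1812) = 1/(-556079167/1812) = -1812/556079167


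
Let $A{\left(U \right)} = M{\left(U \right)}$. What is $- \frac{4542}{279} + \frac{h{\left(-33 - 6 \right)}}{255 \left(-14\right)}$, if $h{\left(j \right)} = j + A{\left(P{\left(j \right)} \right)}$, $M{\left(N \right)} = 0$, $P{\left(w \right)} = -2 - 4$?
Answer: $- \frac{1800451}{110670} \approx -16.269$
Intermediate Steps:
$P{\left(w \right)} = -6$
$A{\left(U \right)} = 0$
$h{\left(j \right)} = j$ ($h{\left(j \right)} = j + 0 = j$)
$- \frac{4542}{279} + \frac{h{\left(-33 - 6 \right)}}{255 \left(-14\right)} = - \frac{4542}{279} + \frac{-33 - 6}{255 \left(-14\right)} = \left(-4542\right) \frac{1}{279} + \frac{-33 - 6}{-3570} = - \frac{1514}{93} - - \frac{13}{1190} = - \frac{1514}{93} + \frac{13}{1190} = - \frac{1800451}{110670}$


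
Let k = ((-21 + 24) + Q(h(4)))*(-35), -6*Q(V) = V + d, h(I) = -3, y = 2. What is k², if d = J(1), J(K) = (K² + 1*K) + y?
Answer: 354025/36 ≈ 9834.0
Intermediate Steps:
J(K) = 2 + K + K² (J(K) = (K² + 1*K) + 2 = (K² + K) + 2 = (K + K²) + 2 = 2 + K + K²)
d = 4 (d = 2 + 1 + 1² = 2 + 1 + 1 = 4)
Q(V) = -⅔ - V/6 (Q(V) = -(V + 4)/6 = -(4 + V)/6 = -⅔ - V/6)
k = -595/6 (k = ((-21 + 24) + (-⅔ - ⅙*(-3)))*(-35) = (3 + (-⅔ + ½))*(-35) = (3 - ⅙)*(-35) = (17/6)*(-35) = -595/6 ≈ -99.167)
k² = (-595/6)² = 354025/36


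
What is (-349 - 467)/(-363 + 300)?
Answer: 272/21 ≈ 12.952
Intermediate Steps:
(-349 - 467)/(-363 + 300) = -816/(-63) = -816*(-1/63) = 272/21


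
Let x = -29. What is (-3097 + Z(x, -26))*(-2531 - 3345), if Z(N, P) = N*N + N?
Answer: 13426660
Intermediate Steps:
Z(N, P) = N + N² (Z(N, P) = N² + N = N + N²)
(-3097 + Z(x, -26))*(-2531 - 3345) = (-3097 - 29*(1 - 29))*(-2531 - 3345) = (-3097 - 29*(-28))*(-5876) = (-3097 + 812)*(-5876) = -2285*(-5876) = 13426660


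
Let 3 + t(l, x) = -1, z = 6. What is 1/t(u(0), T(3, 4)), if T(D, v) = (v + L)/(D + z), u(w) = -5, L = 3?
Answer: -¼ ≈ -0.25000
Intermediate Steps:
T(D, v) = (3 + v)/(6 + D) (T(D, v) = (v + 3)/(D + 6) = (3 + v)/(6 + D))
t(l, x) = -4 (t(l, x) = -3 - 1 = -4)
1/t(u(0), T(3, 4)) = 1/(-4) = -¼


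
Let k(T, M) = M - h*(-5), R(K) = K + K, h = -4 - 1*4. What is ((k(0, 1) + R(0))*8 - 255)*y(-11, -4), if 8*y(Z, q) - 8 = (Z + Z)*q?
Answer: -6804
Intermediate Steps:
y(Z, q) = 1 + Z*q/4 (y(Z, q) = 1 + ((Z + Z)*q)/8 = 1 + ((2*Z)*q)/8 = 1 + (2*Z*q)/8 = 1 + Z*q/4)
h = -8 (h = -4 - 4 = -8)
R(K) = 2*K
k(T, M) = -40 + M (k(T, M) = M - (-8)*(-5) = M - 1*40 = M - 40 = -40 + M)
((k(0, 1) + R(0))*8 - 255)*y(-11, -4) = (((-40 + 1) + 2*0)*8 - 255)*(1 + (¼)*(-11)*(-4)) = ((-39 + 0)*8 - 255)*(1 + 11) = (-39*8 - 255)*12 = (-312 - 255)*12 = -567*12 = -6804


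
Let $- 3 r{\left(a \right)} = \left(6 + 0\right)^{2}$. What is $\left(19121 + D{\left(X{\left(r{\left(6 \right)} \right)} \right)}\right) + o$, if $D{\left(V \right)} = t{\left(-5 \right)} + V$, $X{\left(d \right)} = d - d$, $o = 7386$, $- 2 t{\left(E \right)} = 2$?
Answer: $26506$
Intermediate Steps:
$t{\left(E \right)} = -1$ ($t{\left(E \right)} = \left(- \frac{1}{2}\right) 2 = -1$)
$r{\left(a \right)} = -12$ ($r{\left(a \right)} = - \frac{\left(6 + 0\right)^{2}}{3} = - \frac{6^{2}}{3} = \left(- \frac{1}{3}\right) 36 = -12$)
$X{\left(d \right)} = 0$
$D{\left(V \right)} = -1 + V$
$\left(19121 + D{\left(X{\left(r{\left(6 \right)} \right)} \right)}\right) + o = \left(19121 + \left(-1 + 0\right)\right) + 7386 = \left(19121 - 1\right) + 7386 = 19120 + 7386 = 26506$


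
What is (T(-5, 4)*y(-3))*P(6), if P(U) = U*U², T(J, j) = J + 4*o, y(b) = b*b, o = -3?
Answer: -33048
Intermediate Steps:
y(b) = b²
T(J, j) = -12 + J (T(J, j) = J + 4*(-3) = J - 12 = -12 + J)
P(U) = U³
(T(-5, 4)*y(-3))*P(6) = ((-12 - 5)*(-3)²)*6³ = -17*9*216 = -153*216 = -33048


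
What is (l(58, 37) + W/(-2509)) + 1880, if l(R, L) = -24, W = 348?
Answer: 4656356/2509 ≈ 1855.9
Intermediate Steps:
(l(58, 37) + W/(-2509)) + 1880 = (-24 + 348/(-2509)) + 1880 = (-24 + 348*(-1/2509)) + 1880 = (-24 - 348/2509) + 1880 = -60564/2509 + 1880 = 4656356/2509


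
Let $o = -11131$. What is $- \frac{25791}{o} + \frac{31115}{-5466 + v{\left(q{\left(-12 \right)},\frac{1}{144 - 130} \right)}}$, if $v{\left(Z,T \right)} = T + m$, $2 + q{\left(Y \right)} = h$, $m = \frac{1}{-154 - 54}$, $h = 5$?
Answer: $- \frac{299017522031}{88584939269} \approx -3.3755$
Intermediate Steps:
$m = - \frac{1}{208}$ ($m = \frac{1}{-208} = - \frac{1}{208} \approx -0.0048077$)
$q{\left(Y \right)} = 3$ ($q{\left(Y \right)} = -2 + 5 = 3$)
$v{\left(Z,T \right)} = - \frac{1}{208} + T$ ($v{\left(Z,T \right)} = T - \frac{1}{208} = - \frac{1}{208} + T$)
$- \frac{25791}{o} + \frac{31115}{-5466 + v{\left(q{\left(-12 \right)},\frac{1}{144 - 130} \right)}} = - \frac{25791}{-11131} + \frac{31115}{-5466 - \left(\frac{1}{208} - \frac{1}{144 - 130}\right)} = \left(-25791\right) \left(- \frac{1}{11131}\right) + \frac{31115}{-5466 - \left(\frac{1}{208} - \frac{1}{14}\right)} = \frac{25791}{11131} + \frac{31115}{-5466 + \left(- \frac{1}{208} + \frac{1}{14}\right)} = \frac{25791}{11131} + \frac{31115}{-5466 + \frac{97}{1456}} = \frac{25791}{11131} + \frac{31115}{- \frac{7958399}{1456}} = \frac{25791}{11131} + 31115 \left(- \frac{1456}{7958399}\right) = \frac{25791}{11131} - \frac{45303440}{7958399} = - \frac{299017522031}{88584939269}$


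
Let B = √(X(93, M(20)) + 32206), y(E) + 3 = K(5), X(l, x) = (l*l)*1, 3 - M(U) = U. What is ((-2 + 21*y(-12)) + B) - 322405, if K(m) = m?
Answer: -322365 + √40855 ≈ -3.2216e+5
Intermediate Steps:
M(U) = 3 - U
X(l, x) = l² (X(l, x) = l²*1 = l²)
y(E) = 2 (y(E) = -3 + 5 = 2)
B = √40855 (B = √(93² + 32206) = √(8649 + 32206) = √40855 ≈ 202.13)
((-2 + 21*y(-12)) + B) - 322405 = ((-2 + 21*2) + √40855) - 322405 = ((-2 + 42) + √40855) - 322405 = (40 + √40855) - 322405 = -322365 + √40855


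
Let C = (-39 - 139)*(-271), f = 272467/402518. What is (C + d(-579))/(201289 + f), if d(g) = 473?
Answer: 6535684766/27007572723 ≈ 0.24199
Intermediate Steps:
f = 272467/402518 (f = 272467*(1/402518) = 272467/402518 ≈ 0.67691)
C = 48238 (C = -178*(-271) = 48238)
(C + d(-579))/(201289 + f) = (48238 + 473)/(201289 + 272467/402518) = 48711/(81022718169/402518) = 48711*(402518/81022718169) = 6535684766/27007572723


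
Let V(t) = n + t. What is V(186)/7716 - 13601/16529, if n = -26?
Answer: -25575169/31884441 ≈ -0.80212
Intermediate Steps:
V(t) = -26 + t
V(186)/7716 - 13601/16529 = (-26 + 186)/7716 - 13601/16529 = 160*(1/7716) - 13601*1/16529 = 40/1929 - 13601/16529 = -25575169/31884441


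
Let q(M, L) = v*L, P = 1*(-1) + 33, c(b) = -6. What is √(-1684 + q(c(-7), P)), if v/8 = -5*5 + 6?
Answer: 2*I*√1637 ≈ 80.92*I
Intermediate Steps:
P = 32 (P = -1 + 33 = 32)
v = -152 (v = 8*(-5*5 + 6) = 8*(-25 + 6) = 8*(-19) = -152)
q(M, L) = -152*L
√(-1684 + q(c(-7), P)) = √(-1684 - 152*32) = √(-1684 - 4864) = √(-6548) = 2*I*√1637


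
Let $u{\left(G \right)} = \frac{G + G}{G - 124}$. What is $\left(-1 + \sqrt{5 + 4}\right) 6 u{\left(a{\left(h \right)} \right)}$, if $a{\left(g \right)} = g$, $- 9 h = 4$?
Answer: $\frac{3}{35} \approx 0.085714$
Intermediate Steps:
$h = - \frac{4}{9}$ ($h = \left(- \frac{1}{9}\right) 4 = - \frac{4}{9} \approx -0.44444$)
$u{\left(G \right)} = \frac{2 G}{-124 + G}$
$\left(-1 + \sqrt{5 + 4}\right) 6 u{\left(a{\left(h \right)} \right)} = \left(-1 + \sqrt{5 + 4}\right) 6 \cdot 2 \left(- \frac{4}{9}\right) \frac{1}{-124 - \frac{4}{9}} = \left(-1 + \sqrt{9}\right) 6 \cdot 2 \left(- \frac{4}{9}\right) \frac{1}{- \frac{1120}{9}} = \left(-1 + 3\right) 6 \cdot 2 \left(- \frac{4}{9}\right) \left(- \frac{9}{1120}\right) = 2 \cdot 6 \cdot \frac{1}{140} = 12 \cdot \frac{1}{140} = \frac{3}{35}$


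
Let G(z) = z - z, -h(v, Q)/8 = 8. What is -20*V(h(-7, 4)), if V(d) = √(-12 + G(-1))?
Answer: -40*I*√3 ≈ -69.282*I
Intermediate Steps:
h(v, Q) = -64 (h(v, Q) = -8*8 = -64)
G(z) = 0
V(d) = 2*I*√3 (V(d) = √(-12 + 0) = √(-12) = 2*I*√3)
-20*V(h(-7, 4)) = -40*I*√3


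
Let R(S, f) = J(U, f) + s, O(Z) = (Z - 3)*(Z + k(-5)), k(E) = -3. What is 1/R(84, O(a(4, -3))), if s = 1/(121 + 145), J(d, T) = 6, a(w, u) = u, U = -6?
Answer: 266/1597 ≈ 0.16656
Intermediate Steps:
s = 1/266 ≈ 0.0037594
O(Z) = (-3 + Z)² (O(Z) = (Z - 3)*(Z - 3) = (-3 + Z)*(-3 + Z) = (-3 + Z)²)
R(S, f) = 1597/266 (R(S, f) = 6 + 1/266 = 1597/266)
1/R(84, O(a(4, -3))) = 1/(1597/266) = 266/1597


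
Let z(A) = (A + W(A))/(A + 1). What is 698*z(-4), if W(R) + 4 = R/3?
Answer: 19544/9 ≈ 2171.6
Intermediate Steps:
W(R) = -4 + R/3
z(A) = (-4 + 4*A/3)/(1 + A) (z(A) = (A + (-4 + A/3))/(A + 1) = (-4 + 4*A/3)/(1 + A))
698*z(-4) = 698*(4*(-3 - 4)/(3*(1 - 4))) = 698*((4/3)*(-7)/(-3)) = 698*((4/3)*(-⅓)*(-7)) = 698*(28/9) = 19544/9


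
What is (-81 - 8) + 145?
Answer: 56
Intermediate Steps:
(-81 - 8) + 145 = -89 + 145 = 56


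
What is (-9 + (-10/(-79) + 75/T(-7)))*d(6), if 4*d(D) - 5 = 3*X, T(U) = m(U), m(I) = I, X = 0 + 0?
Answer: -13540/553 ≈ -24.485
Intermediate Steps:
X = 0
T(U) = U
d(D) = 5/4 (d(D) = 5/4 + (3*0)/4 = 5/4 + (1/4)*0 = 5/4 + 0 = 5/4)
(-9 + (-10/(-79) + 75/T(-7)))*d(6) = (-9 + (-10/(-79) + 75/(-7)))*(5/4) = (-9 + (-10*(-1/79) + 75*(-1/7)))*(5/4) = (-9 + (10/79 - 75/7))*(5/4) = (-9 - 5855/553)*(5/4) = -10832/553*5/4 = -13540/553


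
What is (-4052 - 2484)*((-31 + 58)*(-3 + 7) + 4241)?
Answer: -28425064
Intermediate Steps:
(-4052 - 2484)*((-31 + 58)*(-3 + 7) + 4241) = -6536*(27*4 + 4241) = -6536*(108 + 4241) = -6536*4349 = -28425064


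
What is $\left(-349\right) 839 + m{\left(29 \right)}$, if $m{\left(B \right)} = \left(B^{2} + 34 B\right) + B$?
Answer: $-290955$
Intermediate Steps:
$m{\left(B \right)} = B^{2} + 35 B$
$\left(-349\right) 839 + m{\left(29 \right)} = \left(-349\right) 839 + 29 \left(35 + 29\right) = -292811 + 29 \cdot 64 = -292811 + 1856 = -290955$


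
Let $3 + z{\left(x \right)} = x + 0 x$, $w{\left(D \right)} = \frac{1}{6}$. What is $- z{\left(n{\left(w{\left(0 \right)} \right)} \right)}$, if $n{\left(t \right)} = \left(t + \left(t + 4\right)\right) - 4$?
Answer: $\frac{8}{3} \approx 2.6667$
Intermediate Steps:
$w{\left(D \right)} = \frac{1}{6}$
$n{\left(t \right)} = 2 t$ ($n{\left(t \right)} = \left(t + \left(4 + t\right)\right) - 4 = \left(4 + 2 t\right) - 4 = 2 t$)
$z{\left(x \right)} = -3 + x$ ($z{\left(x \right)} = -3 + \left(x + 0 x\right) = -3 + \left(x + 0\right) = -3 + x$)
$- z{\left(n{\left(w{\left(0 \right)} \right)} \right)} = - (-3 + 2 \cdot \frac{1}{6}) = - (-3 + \frac{1}{3}) = \left(-1\right) \left(- \frac{8}{3}\right) = \frac{8}{3}$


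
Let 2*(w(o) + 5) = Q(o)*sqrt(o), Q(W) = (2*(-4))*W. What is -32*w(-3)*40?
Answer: 6400 - 15360*I*sqrt(3) ≈ 6400.0 - 26604.0*I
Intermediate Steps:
Q(W) = -8*W
w(o) = -5 - 4*o**(3/2) (w(o) = -5 + ((-8*o)*sqrt(o))/2 = -5 + (-8*o**(3/2))/2 = -5 - 4*o**(3/2))
-32*w(-3)*40 = -32*(-5 - (-12)*I*sqrt(3))*40 = -32*(-5 + 12*I*sqrt(3))*40 = (160 - 384*I*sqrt(3))*40 = 6400 - 15360*I*sqrt(3)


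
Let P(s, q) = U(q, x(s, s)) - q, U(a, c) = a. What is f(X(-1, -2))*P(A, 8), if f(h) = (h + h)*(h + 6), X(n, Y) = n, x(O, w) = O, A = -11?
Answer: 0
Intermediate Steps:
f(h) = 2*h*(6 + h) (f(h) = (2*h)*(6 + h) = 2*h*(6 + h))
P(s, q) = 0 (P(s, q) = q - q = 0)
f(X(-1, -2))*P(A, 8) = (2*(-1)*(6 - 1))*0 = (2*(-1)*5)*0 = -10*0 = 0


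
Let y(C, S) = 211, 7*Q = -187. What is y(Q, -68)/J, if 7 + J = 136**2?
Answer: 211/18489 ≈ 0.011412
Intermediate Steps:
Q = -187/7 (Q = (1/7)*(-187) = -187/7 ≈ -26.714)
J = 18489 (J = -7 + 136**2 = -7 + 18496 = 18489)
y(Q, -68)/J = 211/18489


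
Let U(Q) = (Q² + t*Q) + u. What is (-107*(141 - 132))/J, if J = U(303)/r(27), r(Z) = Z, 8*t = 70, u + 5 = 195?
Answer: -104004/378601 ≈ -0.27471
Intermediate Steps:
u = 190 (u = -5 + 195 = 190)
t = 35/4 (t = (⅛)*70 = 35/4 ≈ 8.7500)
U(Q) = 190 + Q² + 35*Q/4 (U(Q) = (Q² + 35*Q/4) + 190 = 190 + Q² + 35*Q/4)
J = 378601/108 (J = (190 + 303² + (35/4)*303)/27 = (190 + 91809 + 10605/4)*(1/27) = (378601/4)*(1/27) = 378601/108 ≈ 3505.6)
(-107*(141 - 132))/J = (-107*(141 - 132))/(378601/108) = -107*9*(108/378601) = -963*108/378601 = -104004/378601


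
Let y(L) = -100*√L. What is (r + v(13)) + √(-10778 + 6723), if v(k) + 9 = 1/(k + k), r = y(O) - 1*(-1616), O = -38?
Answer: 41783/26 + I*√4055 - 100*I*√38 ≈ 1607.0 - 552.76*I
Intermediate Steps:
r = 1616 - 100*I*√38 (r = -100*I*√38 - 1*(-1616) = -100*I*√38 + 1616 = 1616 - 100*I*√38 ≈ 1616.0 - 616.44*I)
v(k) = -9 + 1/(2*k) (v(k) = -9 + 1/(k + k) = -9 + 1/(2*k))
(r + v(13)) + √(-10778 + 6723) = ((1616 - 100*I*√38) + (-9 + (½)/13)) + √(-10778 + 6723) = ((1616 - 100*I*√38) + (-9 + (½)*(1/13))) + √(-4055) = ((1616 - 100*I*√38) + (-9 + 1/26)) + I*√4055 = ((1616 - 100*I*√38) - 233/26) + I*√4055 = (41783/26 - 100*I*√38) + I*√4055 = 41783/26 + I*√4055 - 100*I*√38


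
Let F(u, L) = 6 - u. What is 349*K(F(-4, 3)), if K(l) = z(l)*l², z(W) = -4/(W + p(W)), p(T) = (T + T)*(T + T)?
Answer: -13960/41 ≈ -340.49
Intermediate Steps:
p(T) = 4*T² (p(T) = (2*T)*(2*T) = 4*T²)
z(W) = -4/(W + 4*W²)
K(l) = -4*l/(1 + 4*l) (K(l) = (-4/(l*(1 + 4*l)))*l² = -4*l/(1 + 4*l))
349*K(F(-4, 3)) = 349*(-4*(6 - 1*(-4))/(1 + 4*(6 - 1*(-4)))) = 349*(-4*(6 + 4)/(1 + 4*(6 + 4))) = 349*(-4*10/(1 + 4*10)) = 349*(-4*10/(1 + 40)) = 349*(-4*10/41) = 349*(-4*10*1/41) = 349*(-40/41) = -13960/41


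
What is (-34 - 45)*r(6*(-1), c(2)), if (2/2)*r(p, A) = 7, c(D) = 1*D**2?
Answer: -553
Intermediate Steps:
c(D) = D**2
r(p, A) = 7
(-34 - 45)*r(6*(-1), c(2)) = (-34 - 45)*7 = -79*7 = -553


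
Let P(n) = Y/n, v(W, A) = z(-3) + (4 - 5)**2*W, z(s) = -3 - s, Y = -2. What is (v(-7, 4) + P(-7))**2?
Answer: 2209/49 ≈ 45.082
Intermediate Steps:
v(W, A) = W (v(W, A) = (-3 - 1*(-3)) + (4 - 5)**2*W = (-3 + 3) + (-1)**2*W = 0 + 1*W = 0 + W = W)
P(n) = -2/n
(v(-7, 4) + P(-7))**2 = (-7 - 2/(-7))**2 = (-7 - 2*(-1/7))**2 = (-7 + 2/7)**2 = (-47/7)**2 = 2209/49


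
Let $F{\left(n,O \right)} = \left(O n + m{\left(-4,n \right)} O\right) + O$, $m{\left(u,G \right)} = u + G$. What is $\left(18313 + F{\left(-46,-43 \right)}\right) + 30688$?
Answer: $53086$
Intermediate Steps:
$m{\left(u,G \right)} = G + u$
$F{\left(n,O \right)} = O + O n + O \left(-4 + n\right)$ ($F{\left(n,O \right)} = \left(O n + \left(n - 4\right) O\right) + O = \left(O n + \left(-4 + n\right) O\right) + O = \left(O n + O \left(-4 + n\right)\right) + O = O + O n + O \left(-4 + n\right)$)
$\left(18313 + F{\left(-46,-43 \right)}\right) + 30688 = \left(18313 - 43 \left(-3 + 2 \left(-46\right)\right)\right) + 30688 = \left(18313 - 43 \left(-3 - 92\right)\right) + 30688 = \left(18313 - -4085\right) + 30688 = \left(18313 + 4085\right) + 30688 = 22398 + 30688 = 53086$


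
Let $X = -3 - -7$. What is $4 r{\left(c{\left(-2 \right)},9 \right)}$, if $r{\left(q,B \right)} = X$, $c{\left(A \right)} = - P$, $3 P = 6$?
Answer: $16$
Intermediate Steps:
$P = 2$ ($P = \frac{1}{3} \cdot 6 = 2$)
$X = 4$ ($X = -3 + 7 = 4$)
$c{\left(A \right)} = -2$ ($c{\left(A \right)} = \left(-1\right) 2 = -2$)
$r{\left(q,B \right)} = 4$
$4 r{\left(c{\left(-2 \right)},9 \right)} = 4 \cdot 4 = 16$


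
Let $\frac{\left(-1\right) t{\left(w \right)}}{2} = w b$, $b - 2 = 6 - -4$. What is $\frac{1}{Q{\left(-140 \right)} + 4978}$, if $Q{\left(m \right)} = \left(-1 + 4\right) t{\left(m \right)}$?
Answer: $\frac{1}{15058} \approx 6.641 \cdot 10^{-5}$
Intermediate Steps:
$b = 12$ ($b = 2 + \left(6 - -4\right) = 2 + \left(6 + 4\right) = 2 + 10 = 12$)
$t{\left(w \right)} = - 24 w$ ($t{\left(w \right)} = - 2 w 12 = - 2 \cdot 12 w = - 24 w$)
$Q{\left(m \right)} = - 72 m$ ($Q{\left(m \right)} = \left(-1 + 4\right) \left(- 24 m\right) = 3 \left(- 24 m\right) = - 72 m$)
$\frac{1}{Q{\left(-140 \right)} + 4978} = \frac{1}{\left(-72\right) \left(-140\right) + 4978} = \frac{1}{10080 + 4978} = \frac{1}{15058}$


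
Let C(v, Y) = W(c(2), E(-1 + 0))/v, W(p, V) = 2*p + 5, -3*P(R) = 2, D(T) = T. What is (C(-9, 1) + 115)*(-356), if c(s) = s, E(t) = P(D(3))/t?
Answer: -40584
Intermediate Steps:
P(R) = -2/3 (P(R) = -1/3*2 = -2/3)
E(t) = -2/(3*t)
W(p, V) = 5 + 2*p
C(v, Y) = 9/v (C(v, Y) = (5 + 2*2)/v = (5 + 4)/v = 9/v)
(C(-9, 1) + 115)*(-356) = (9/(-9) + 115)*(-356) = (9*(-1/9) + 115)*(-356) = (-1 + 115)*(-356) = 114*(-356) = -40584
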